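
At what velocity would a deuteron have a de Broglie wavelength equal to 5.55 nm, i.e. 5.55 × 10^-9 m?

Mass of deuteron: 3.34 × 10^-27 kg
3.57 × 10^1 m/s

From λ = h/(mv), solve for v:

v = h/(mλ)
v = (6.626 × 10^-34 J·s) / (3.34 × 10^-27 kg × 5.55 × 10^-9 m)
v = 3.57 × 10^1 m/s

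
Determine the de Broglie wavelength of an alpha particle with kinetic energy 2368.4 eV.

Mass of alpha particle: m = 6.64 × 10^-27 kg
2.95 × 10^-13 m

Using λ = h/√(2mKE):

First convert KE to Joules: KE = 2368.4 eV = 3.795 × 10^-16 J

λ = h/√(2mKE)
λ = (6.626 × 10^-34 J·s) / √(2 × 6.64 × 10^-27 kg × 3.795 × 10^-16 J)
λ = 2.95 × 10^-13 m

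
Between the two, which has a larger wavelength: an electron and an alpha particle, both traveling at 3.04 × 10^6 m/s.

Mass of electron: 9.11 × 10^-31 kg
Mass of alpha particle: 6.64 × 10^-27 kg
The electron has the longer wavelength.

Using λ = h/(mv), since both particles have the same velocity, the wavelength depends only on mass.

For electron: λ₁ = h/(m₁v) = 2.39 × 10^-10 m
For alpha particle: λ₂ = h/(m₂v) = 3.28 × 10^-14 m

Since λ ∝ 1/m at constant velocity, the lighter particle has the longer wavelength.

The electron has the longer de Broglie wavelength.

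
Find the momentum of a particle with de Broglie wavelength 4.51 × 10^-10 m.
1.47 × 10^-24 kg·m/s

From the de Broglie relation λ = h/p, we solve for p:

p = h/λ
p = (6.626 × 10^-34 J·s) / (4.51 × 10^-10 m)
p = 1.47 × 10^-24 kg·m/s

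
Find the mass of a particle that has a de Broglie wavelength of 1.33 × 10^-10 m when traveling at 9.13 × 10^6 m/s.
5.46 × 10^-31 kg

From the de Broglie relation λ = h/(mv), we solve for m:

m = h/(λv)
m = (6.626 × 10^-34 J·s) / (1.33 × 10^-10 m × 9.13 × 10^6 m/s)
m = 5.46 × 10^-31 kg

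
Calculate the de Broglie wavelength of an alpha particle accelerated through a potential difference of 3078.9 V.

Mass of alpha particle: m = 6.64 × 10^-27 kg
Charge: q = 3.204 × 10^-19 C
1.83 × 10^-13 m

When a particle is accelerated through voltage V, it gains kinetic energy KE = qV.

The de Broglie wavelength is then λ = h/√(2mqV):

λ = h/√(2mqV)
λ = (6.626 × 10^-34 J·s) / √(2 × 6.64 × 10^-27 kg × 3.204 × 10^-19 C × 3078.9 V)
λ = 1.83 × 10^-13 m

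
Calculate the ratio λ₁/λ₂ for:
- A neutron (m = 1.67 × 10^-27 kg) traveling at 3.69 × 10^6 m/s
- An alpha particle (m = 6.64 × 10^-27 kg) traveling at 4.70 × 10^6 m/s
λ₁/λ₂ = 5.06

Using λ = h/(mv):

λ₁ = h/(m₁v₁) = 1.08 × 10^-13 m
λ₂ = h/(m₂v₂) = 2.12 × 10^-14 m

Ratio λ₁/λ₂ = (m₂v₂)/(m₁v₁)
         = (6.64 × 10^-27 kg × 4.70 × 10^6 m/s) / (1.67 × 10^-27 kg × 3.69 × 10^6 m/s)
         = 5.06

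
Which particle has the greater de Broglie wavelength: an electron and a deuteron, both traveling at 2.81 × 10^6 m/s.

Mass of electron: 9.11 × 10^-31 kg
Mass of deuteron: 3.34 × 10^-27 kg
The electron has the longer wavelength.

Using λ = h/(mv), since both particles have the same velocity, the wavelength depends only on mass.

For electron: λ₁ = h/(m₁v) = 2.59 × 10^-10 m
For deuteron: λ₂ = h/(m₂v) = 7.06 × 10^-14 m

Since λ ∝ 1/m at constant velocity, the lighter particle has the longer wavelength.

The electron has the longer de Broglie wavelength.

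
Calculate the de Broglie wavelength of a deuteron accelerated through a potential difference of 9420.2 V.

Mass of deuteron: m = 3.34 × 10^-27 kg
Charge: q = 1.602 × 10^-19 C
2.09 × 10^-13 m

When a particle is accelerated through voltage V, it gains kinetic energy KE = qV.

The de Broglie wavelength is then λ = h/√(2mqV):

λ = h/√(2mqV)
λ = (6.626 × 10^-34 J·s) / √(2 × 3.34 × 10^-27 kg × 1.602 × 10^-19 C × 9420.2 V)
λ = 2.09 × 10^-13 m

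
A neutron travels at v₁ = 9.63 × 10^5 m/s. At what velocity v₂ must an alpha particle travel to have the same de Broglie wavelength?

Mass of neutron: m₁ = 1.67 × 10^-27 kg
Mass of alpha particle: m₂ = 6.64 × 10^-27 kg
v₂ = 2.42 × 10^5 m/s

For equal de Broglie wavelengths: λ₁ = λ₂

h/(m₁v₁) = h/(m₂v₂)
m₁v₁ = m₂v₂
v₂ = v₁ · (m₁/m₂)

v₂ = 9.63 × 10^5 m/s × (1.67 × 10^-27 kg / 6.64 × 10^-27 kg)
v₂ = 2.42 × 10^5 m/s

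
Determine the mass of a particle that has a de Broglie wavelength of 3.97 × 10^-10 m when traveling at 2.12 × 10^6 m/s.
7.87 × 10^-31 kg

From the de Broglie relation λ = h/(mv), we solve for m:

m = h/(λv)
m = (6.626 × 10^-34 J·s) / (3.97 × 10^-10 m × 2.12 × 10^6 m/s)
m = 7.87 × 10^-31 kg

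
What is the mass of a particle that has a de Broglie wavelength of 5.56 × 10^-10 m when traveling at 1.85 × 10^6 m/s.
6.44 × 10^-31 kg

From the de Broglie relation λ = h/(mv), we solve for m:

m = h/(λv)
m = (6.626 × 10^-34 J·s) / (5.56 × 10^-10 m × 1.85 × 10^6 m/s)
m = 6.44 × 10^-31 kg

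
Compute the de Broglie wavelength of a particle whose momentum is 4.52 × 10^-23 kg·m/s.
1.47 × 10^-11 m

Using the de Broglie relation λ = h/p:

λ = h/p
λ = (6.626 × 10^-34 J·s) / (4.52 × 10^-23 kg·m/s)
λ = 1.47 × 10^-11 m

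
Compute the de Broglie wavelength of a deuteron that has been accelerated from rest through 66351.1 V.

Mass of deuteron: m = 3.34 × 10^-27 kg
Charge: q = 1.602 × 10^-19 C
7.86 × 10^-14 m

When a particle is accelerated through voltage V, it gains kinetic energy KE = qV.

The de Broglie wavelength is then λ = h/√(2mqV):

λ = h/√(2mqV)
λ = (6.626 × 10^-34 J·s) / √(2 × 3.34 × 10^-27 kg × 1.602 × 10^-19 C × 66351.1 V)
λ = 7.86 × 10^-14 m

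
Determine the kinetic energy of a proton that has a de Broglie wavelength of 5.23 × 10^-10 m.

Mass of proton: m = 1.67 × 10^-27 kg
4.81 × 10^-22 J (or 3.00 × 10^-3 eV)

From λ = h/√(2mKE), we solve for KE:

λ² = h²/(2mKE)
KE = h²/(2mλ²)
KE = (6.626 × 10^-34 J·s)² / (2 × 1.67 × 10^-27 kg × (5.23 × 10^-10 m)²)
KE = 4.81 × 10^-22 J
KE = 3.00 × 10^-3 eV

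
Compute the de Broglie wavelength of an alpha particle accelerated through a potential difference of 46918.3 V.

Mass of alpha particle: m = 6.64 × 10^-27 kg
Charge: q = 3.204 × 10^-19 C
4.69 × 10^-14 m

When a particle is accelerated through voltage V, it gains kinetic energy KE = qV.

The de Broglie wavelength is then λ = h/√(2mqV):

λ = h/√(2mqV)
λ = (6.626 × 10^-34 J·s) / √(2 × 6.64 × 10^-27 kg × 3.204 × 10^-19 C × 46918.3 V)
λ = 4.69 × 10^-14 m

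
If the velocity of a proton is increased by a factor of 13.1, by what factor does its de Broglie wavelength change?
The wavelength decreases by a factor of 13.1.

From λ = h/(mv), the wavelength is inversely proportional to velocity:

λ ∝ 1/v

If v → 13.1v, then λ → λ/13.1

When velocity is increased by a factor of 13.1, the wavelength decreases by a factor of 13.1.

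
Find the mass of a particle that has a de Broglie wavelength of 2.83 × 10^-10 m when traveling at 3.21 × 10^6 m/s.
7.29 × 10^-31 kg

From the de Broglie relation λ = h/(mv), we solve for m:

m = h/(λv)
m = (6.626 × 10^-34 J·s) / (2.83 × 10^-10 m × 3.21 × 10^6 m/s)
m = 7.29 × 10^-31 kg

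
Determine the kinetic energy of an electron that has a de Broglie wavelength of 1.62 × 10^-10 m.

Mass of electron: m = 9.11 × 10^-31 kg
9.18 × 10^-18 J (or 57.3 eV)

From λ = h/√(2mKE), we solve for KE:

λ² = h²/(2mKE)
KE = h²/(2mλ²)
KE = (6.626 × 10^-34 J·s)² / (2 × 9.11 × 10^-31 kg × (1.62 × 10^-10 m)²)
KE = 9.18 × 10^-18 J
KE = 57.3 eV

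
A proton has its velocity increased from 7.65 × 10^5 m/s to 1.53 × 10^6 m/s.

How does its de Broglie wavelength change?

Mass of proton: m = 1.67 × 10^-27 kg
The wavelength decreases by a factor of 2.

Using λ = h/(mv):

Initial wavelength: λ₁ = h/(mv₁) = 5.19 × 10^-13 m
Final wavelength: λ₂ = h/(mv₂) = 2.59 × 10^-13 m

Since λ ∝ 1/v, when velocity increases by a factor of 2, the wavelength decreases by a factor of 2.

λ₂/λ₁ = v₁/v₂ = 1/2

The wavelength decreases by a factor of 2.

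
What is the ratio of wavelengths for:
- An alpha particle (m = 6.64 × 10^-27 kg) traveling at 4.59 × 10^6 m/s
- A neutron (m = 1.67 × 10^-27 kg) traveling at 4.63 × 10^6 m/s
λ₁/λ₂ = 0.254

Using λ = h/(mv):

λ₁ = h/(m₁v₁) = 2.17 × 10^-14 m
λ₂ = h/(m₂v₂) = 8.57 × 10^-14 m

Ratio λ₁/λ₂ = (m₂v₂)/(m₁v₁)
         = (1.67 × 10^-27 kg × 4.63 × 10^6 m/s) / (6.64 × 10^-27 kg × 4.59 × 10^6 m/s)
         = 0.254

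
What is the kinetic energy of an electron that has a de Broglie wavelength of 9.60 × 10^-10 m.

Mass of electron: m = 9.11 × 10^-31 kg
2.61 × 10^-19 J (or 1.63 eV)

From λ = h/√(2mKE), we solve for KE:

λ² = h²/(2mKE)
KE = h²/(2mλ²)
KE = (6.626 × 10^-34 J·s)² / (2 × 9.11 × 10^-31 kg × (9.60 × 10^-10 m)²)
KE = 2.61 × 10^-19 J
KE = 1.63 eV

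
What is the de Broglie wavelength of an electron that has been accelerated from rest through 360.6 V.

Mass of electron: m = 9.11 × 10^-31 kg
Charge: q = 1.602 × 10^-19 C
6.46 × 10^-11 m

When a particle is accelerated through voltage V, it gains kinetic energy KE = qV.

The de Broglie wavelength is then λ = h/√(2mqV):

λ = h/√(2mqV)
λ = (6.626 × 10^-34 J·s) / √(2 × 9.11 × 10^-31 kg × 1.602 × 10^-19 C × 360.6 V)
λ = 6.46 × 10^-11 m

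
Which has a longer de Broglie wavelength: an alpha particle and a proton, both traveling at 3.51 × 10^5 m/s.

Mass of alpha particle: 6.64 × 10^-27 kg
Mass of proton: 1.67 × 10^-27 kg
The proton has the longer wavelength.

Using λ = h/(mv), since both particles have the same velocity, the wavelength depends only on mass.

For alpha particle: λ₁ = h/(m₁v) = 2.84 × 10^-13 m
For proton: λ₂ = h/(m₂v) = 1.13 × 10^-12 m

Since λ ∝ 1/m at constant velocity, the lighter particle has the longer wavelength.

The proton has the longer de Broglie wavelength.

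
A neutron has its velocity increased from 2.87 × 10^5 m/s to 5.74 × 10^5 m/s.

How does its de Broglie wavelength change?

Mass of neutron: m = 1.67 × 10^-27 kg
The wavelength decreases by a factor of 2.

Using λ = h/(mv):

Initial wavelength: λ₁ = h/(mv₁) = 1.38 × 10^-12 m
Final wavelength: λ₂ = h/(mv₂) = 6.91 × 10^-13 m

Since λ ∝ 1/v, when velocity increases by a factor of 2, the wavelength decreases by a factor of 2.

λ₂/λ₁ = v₁/v₂ = 1/2

The wavelength decreases by a factor of 2.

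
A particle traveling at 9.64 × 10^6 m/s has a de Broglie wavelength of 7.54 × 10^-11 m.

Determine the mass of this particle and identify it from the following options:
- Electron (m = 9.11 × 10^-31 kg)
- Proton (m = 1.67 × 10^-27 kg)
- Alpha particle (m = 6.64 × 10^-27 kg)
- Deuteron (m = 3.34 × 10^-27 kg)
The particle is an electron.

From λ = h/(mv), solve for mass:

m = h/(λv)
m = (6.626 × 10^-34 J·s) / (7.54 × 10^-11 m × 9.64 × 10^6 m/s)
m = 9.12 × 10^-31 kg

Comparing with the listed masses, this is closest to an electron.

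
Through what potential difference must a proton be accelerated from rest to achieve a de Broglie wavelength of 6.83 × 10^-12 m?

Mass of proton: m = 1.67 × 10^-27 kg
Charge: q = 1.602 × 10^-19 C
17.6 V

From λ = h/√(2mqV), we solve for V:

λ² = h²/(2mqV)
V = h²/(2mqλ²)
V = (6.626 × 10^-34 J·s)² / (2 × 1.67 × 10^-27 kg × 1.602 × 10^-19 C × (6.83 × 10^-12 m)²)
V = 17.6 V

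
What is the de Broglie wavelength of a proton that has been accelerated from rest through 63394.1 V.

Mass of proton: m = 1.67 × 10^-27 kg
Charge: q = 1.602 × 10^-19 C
1.14 × 10^-13 m

When a particle is accelerated through voltage V, it gains kinetic energy KE = qV.

The de Broglie wavelength is then λ = h/√(2mqV):

λ = h/√(2mqV)
λ = (6.626 × 10^-34 J·s) / √(2 × 1.67 × 10^-27 kg × 1.602 × 10^-19 C × 63394.1 V)
λ = 1.14 × 10^-13 m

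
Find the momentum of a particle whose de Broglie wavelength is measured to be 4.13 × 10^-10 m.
1.60 × 10^-24 kg·m/s

From the de Broglie relation λ = h/p, we solve for p:

p = h/λ
p = (6.626 × 10^-34 J·s) / (4.13 × 10^-10 m)
p = 1.60 × 10^-24 kg·m/s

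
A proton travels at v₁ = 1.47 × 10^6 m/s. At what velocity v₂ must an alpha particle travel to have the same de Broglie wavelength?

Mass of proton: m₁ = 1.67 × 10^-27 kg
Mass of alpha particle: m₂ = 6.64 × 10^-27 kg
v₂ = 3.70 × 10^5 m/s

For equal de Broglie wavelengths: λ₁ = λ₂

h/(m₁v₁) = h/(m₂v₂)
m₁v₁ = m₂v₂
v₂ = v₁ · (m₁/m₂)

v₂ = 1.47 × 10^6 m/s × (1.67 × 10^-27 kg / 6.64 × 10^-27 kg)
v₂ = 3.70 × 10^5 m/s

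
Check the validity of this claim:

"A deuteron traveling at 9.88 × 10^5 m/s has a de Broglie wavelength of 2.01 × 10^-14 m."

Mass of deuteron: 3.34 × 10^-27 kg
False

The claim is incorrect.

Using λ = h/(mv):
λ = (6.626 × 10^-34 J·s) / (3.34 × 10^-27 kg × 9.88 × 10^5 m/s)
λ = 2.01 × 10^-13 m

The actual wavelength differs from the claimed 2.01 × 10^-14 m.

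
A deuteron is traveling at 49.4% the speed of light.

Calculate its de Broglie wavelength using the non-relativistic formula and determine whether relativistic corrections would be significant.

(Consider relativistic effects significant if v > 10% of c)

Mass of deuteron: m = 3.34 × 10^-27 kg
Yes, relativistic corrections are needed.

Using the non-relativistic de Broglie formula λ = h/(mv):

v = 49.4% × c = 1.481 × 10^8 m/s

λ = h/(mv)
λ = (6.626 × 10^-34 J·s) / (3.34 × 10^-27 kg × 1.481 × 10^8 m/s)
λ = 1.34 × 10^-15 m

Since v = 49.4% of c > 10% of c, relativistic corrections ARE significant and the actual wavelength would differ from this non-relativistic estimate.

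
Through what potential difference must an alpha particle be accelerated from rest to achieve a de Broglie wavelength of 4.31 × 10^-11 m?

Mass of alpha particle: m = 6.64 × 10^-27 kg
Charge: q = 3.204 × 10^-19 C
5.55 × 10^-2 V

From λ = h/√(2mqV), we solve for V:

λ² = h²/(2mqV)
V = h²/(2mqλ²)
V = (6.626 × 10^-34 J·s)² / (2 × 6.64 × 10^-27 kg × 3.204 × 10^-19 C × (4.31 × 10^-11 m)²)
V = 5.55 × 10^-2 V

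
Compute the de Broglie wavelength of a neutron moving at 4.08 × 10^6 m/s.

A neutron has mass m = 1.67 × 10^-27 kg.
9.72 × 10^-14 m

Using the de Broglie relation λ = h/(mv):

λ = h/(mv)
λ = (6.626 × 10^-34 J·s) / (1.67 × 10^-27 kg × 4.08 × 10^6 m/s)
λ = 9.72 × 10^-14 m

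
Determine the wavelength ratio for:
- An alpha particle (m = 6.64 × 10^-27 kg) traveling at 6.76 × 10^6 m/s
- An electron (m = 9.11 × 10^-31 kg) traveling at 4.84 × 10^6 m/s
λ₁/λ₂ = 9.82 × 10^-5

Using λ = h/(mv):

λ₁ = h/(m₁v₁) = 1.48 × 10^-14 m
λ₂ = h/(m₂v₂) = 1.50 × 10^-10 m

Ratio λ₁/λ₂ = (m₂v₂)/(m₁v₁)
         = (9.11 × 10^-31 kg × 4.84 × 10^6 m/s) / (6.64 × 10^-27 kg × 6.76 × 10^6 m/s)
         = 9.82 × 10^-5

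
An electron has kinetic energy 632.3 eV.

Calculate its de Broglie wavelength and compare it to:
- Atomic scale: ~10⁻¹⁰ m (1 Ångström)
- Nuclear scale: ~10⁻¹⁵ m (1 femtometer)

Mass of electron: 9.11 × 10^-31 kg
λ = 4.88 × 10^-11 m, which is between nuclear and atomic scales.

Using λ = h/√(2mKE):

KE = 632.3 eV = 1.013 × 10^-16 J

λ = h/√(2mKE)
λ = (6.626 × 10^-34 J·s) / √(2 × 9.11 × 10^-31 kg × 1.013 × 10^-16 J)
λ = 4.88 × 10^-11 m

Comparison:
- Atomic scale (10⁻¹⁰ m): λ is 0.49× this size
- Nuclear scale (10⁻¹⁵ m): λ is 4.9e+04× this size

The wavelength is between nuclear and atomic scales.

This wavelength is appropriate for probing atomic structure but too large for nuclear physics experiments.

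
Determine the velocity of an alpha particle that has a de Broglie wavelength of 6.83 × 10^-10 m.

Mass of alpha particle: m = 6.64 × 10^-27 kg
1.46 × 10^2 m/s

From the de Broglie relation λ = h/(mv), we solve for v:

v = h/(mλ)
v = (6.626 × 10^-34 J·s) / (6.64 × 10^-27 kg × 6.83 × 10^-10 m)
v = 1.46 × 10^2 m/s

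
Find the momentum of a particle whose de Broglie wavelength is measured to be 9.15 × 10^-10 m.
7.24 × 10^-25 kg·m/s

From the de Broglie relation λ = h/p, we solve for p:

p = h/λ
p = (6.626 × 10^-34 J·s) / (9.15 × 10^-10 m)
p = 7.24 × 10^-25 kg·m/s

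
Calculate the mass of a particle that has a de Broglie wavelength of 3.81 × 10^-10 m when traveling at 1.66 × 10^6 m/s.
1.05 × 10^-30 kg

From the de Broglie relation λ = h/(mv), we solve for m:

m = h/(λv)
m = (6.626 × 10^-34 J·s) / (3.81 × 10^-10 m × 1.66 × 10^6 m/s)
m = 1.05 × 10^-30 kg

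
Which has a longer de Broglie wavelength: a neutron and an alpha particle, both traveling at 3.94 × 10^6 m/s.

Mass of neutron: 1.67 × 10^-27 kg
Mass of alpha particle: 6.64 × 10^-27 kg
The neutron has the longer wavelength.

Using λ = h/(mv), since both particles have the same velocity, the wavelength depends only on mass.

For neutron: λ₁ = h/(m₁v) = 1.01 × 10^-13 m
For alpha particle: λ₂ = h/(m₂v) = 2.53 × 10^-14 m

Since λ ∝ 1/m at constant velocity, the lighter particle has the longer wavelength.

The neutron has the longer de Broglie wavelength.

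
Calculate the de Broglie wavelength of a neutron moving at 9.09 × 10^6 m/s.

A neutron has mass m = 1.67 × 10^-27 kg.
4.36 × 10^-14 m

Using the de Broglie relation λ = h/(mv):

λ = h/(mv)
λ = (6.626 × 10^-34 J·s) / (1.67 × 10^-27 kg × 9.09 × 10^6 m/s)
λ = 4.36 × 10^-14 m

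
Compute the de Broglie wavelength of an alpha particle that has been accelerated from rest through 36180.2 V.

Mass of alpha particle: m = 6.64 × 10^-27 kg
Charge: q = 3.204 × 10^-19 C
5.34 × 10^-14 m

When a particle is accelerated through voltage V, it gains kinetic energy KE = qV.

The de Broglie wavelength is then λ = h/√(2mqV):

λ = h/√(2mqV)
λ = (6.626 × 10^-34 J·s) / √(2 × 6.64 × 10^-27 kg × 3.204 × 10^-19 C × 36180.2 V)
λ = 5.34 × 10^-14 m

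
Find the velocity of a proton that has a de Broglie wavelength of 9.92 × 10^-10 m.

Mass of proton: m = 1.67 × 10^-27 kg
4.00 × 10^2 m/s

From the de Broglie relation λ = h/(mv), we solve for v:

v = h/(mλ)
v = (6.626 × 10^-34 J·s) / (1.67 × 10^-27 kg × 9.92 × 10^-10 m)
v = 4.00 × 10^2 m/s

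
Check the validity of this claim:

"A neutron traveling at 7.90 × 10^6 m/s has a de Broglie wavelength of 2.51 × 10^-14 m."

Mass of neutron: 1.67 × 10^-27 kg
False

The claim is incorrect.

Using λ = h/(mv):
λ = (6.626 × 10^-34 J·s) / (1.67 × 10^-27 kg × 7.90 × 10^6 m/s)
λ = 5.02 × 10^-14 m

The actual wavelength differs from the claimed 2.51 × 10^-14 m.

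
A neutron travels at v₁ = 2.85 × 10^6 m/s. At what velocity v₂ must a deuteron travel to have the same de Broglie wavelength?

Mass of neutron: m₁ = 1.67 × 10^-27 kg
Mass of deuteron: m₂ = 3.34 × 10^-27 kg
v₂ = 1.42 × 10^6 m/s

For equal de Broglie wavelengths: λ₁ = λ₂

h/(m₁v₁) = h/(m₂v₂)
m₁v₁ = m₂v₂
v₂ = v₁ · (m₁/m₂)

v₂ = 2.85 × 10^6 m/s × (1.67 × 10^-27 kg / 3.34 × 10^-27 kg)
v₂ = 1.42 × 10^6 m/s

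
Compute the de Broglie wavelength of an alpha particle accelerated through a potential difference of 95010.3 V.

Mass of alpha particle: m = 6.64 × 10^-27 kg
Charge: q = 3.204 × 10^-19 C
3.30 × 10^-14 m

When a particle is accelerated through voltage V, it gains kinetic energy KE = qV.

The de Broglie wavelength is then λ = h/√(2mqV):

λ = h/√(2mqV)
λ = (6.626 × 10^-34 J·s) / √(2 × 6.64 × 10^-27 kg × 3.204 × 10^-19 C × 95010.3 V)
λ = 3.30 × 10^-14 m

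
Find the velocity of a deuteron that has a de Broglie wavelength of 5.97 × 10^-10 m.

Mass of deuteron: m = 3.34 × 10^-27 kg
3.32 × 10^2 m/s

From the de Broglie relation λ = h/(mv), we solve for v:

v = h/(mλ)
v = (6.626 × 10^-34 J·s) / (3.34 × 10^-27 kg × 5.97 × 10^-10 m)
v = 3.32 × 10^2 m/s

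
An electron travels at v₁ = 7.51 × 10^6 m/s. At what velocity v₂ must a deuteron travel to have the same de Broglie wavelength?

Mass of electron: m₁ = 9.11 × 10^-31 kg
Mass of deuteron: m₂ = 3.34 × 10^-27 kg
v₂ = 2.05 × 10^3 m/s

For equal de Broglie wavelengths: λ₁ = λ₂

h/(m₁v₁) = h/(m₂v₂)
m₁v₁ = m₂v₂
v₂ = v₁ · (m₁/m₂)

v₂ = 7.51 × 10^6 m/s × (9.11 × 10^-31 kg / 3.34 × 10^-27 kg)
v₂ = 2.05 × 10^3 m/s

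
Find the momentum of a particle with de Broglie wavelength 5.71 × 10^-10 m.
1.16 × 10^-24 kg·m/s

From the de Broglie relation λ = h/p, we solve for p:

p = h/λ
p = (6.626 × 10^-34 J·s) / (5.71 × 10^-10 m)
p = 1.16 × 10^-24 kg·m/s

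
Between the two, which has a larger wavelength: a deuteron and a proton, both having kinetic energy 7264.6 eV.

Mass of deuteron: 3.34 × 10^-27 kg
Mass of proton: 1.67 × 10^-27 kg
The proton has the longer wavelength.

Using λ = h/√(2mKE):

For deuteron: λ₁ = h/√(2m₁KE) = 2.38 × 10^-13 m
For proton: λ₂ = h/√(2m₂KE) = 3.36 × 10^-13 m

Since λ ∝ 1/√m at constant kinetic energy, the lighter particle has the longer wavelength.

The proton has the longer de Broglie wavelength.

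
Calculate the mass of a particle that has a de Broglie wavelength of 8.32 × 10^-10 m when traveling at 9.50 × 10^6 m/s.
8.38 × 10^-32 kg

From the de Broglie relation λ = h/(mv), we solve for m:

m = h/(λv)
m = (6.626 × 10^-34 J·s) / (8.32 × 10^-10 m × 9.50 × 10^6 m/s)
m = 8.38 × 10^-32 kg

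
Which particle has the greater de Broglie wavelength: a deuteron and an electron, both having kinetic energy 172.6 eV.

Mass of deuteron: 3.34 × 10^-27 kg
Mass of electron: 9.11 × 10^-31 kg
The electron has the longer wavelength.

Using λ = h/√(2mKE):

For deuteron: λ₁ = h/√(2m₁KE) = 1.54 × 10^-12 m
For electron: λ₂ = h/√(2m₂KE) = 9.33 × 10^-11 m

Since λ ∝ 1/√m at constant kinetic energy, the lighter particle has the longer wavelength.

The electron has the longer de Broglie wavelength.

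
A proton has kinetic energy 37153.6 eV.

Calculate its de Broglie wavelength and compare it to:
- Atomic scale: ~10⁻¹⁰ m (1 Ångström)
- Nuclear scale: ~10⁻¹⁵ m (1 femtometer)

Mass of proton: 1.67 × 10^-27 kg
λ = 1.49 × 10^-13 m, which is between nuclear and atomic scales.

Using λ = h/√(2mKE):

KE = 37153.6 eV = 5.953 × 10^-15 J

λ = h/√(2mKE)
λ = (6.626 × 10^-34 J·s) / √(2 × 1.67 × 10^-27 kg × 5.953 × 10^-15 J)
λ = 1.49 × 10^-13 m

Comparison:
- Atomic scale (10⁻¹⁰ m): λ is 0.0015× this size
- Nuclear scale (10⁻¹⁵ m): λ is 1.5e+02× this size

The wavelength is between nuclear and atomic scales.

This wavelength is appropriate for probing atomic structure but too large for nuclear physics experiments.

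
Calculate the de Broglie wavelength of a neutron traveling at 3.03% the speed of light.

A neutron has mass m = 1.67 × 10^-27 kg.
4.37 × 10^-14 m

Using the de Broglie relation λ = h/(mv):

v = 3.03% × c = 9.084 × 10^6 m/s

λ = h/(mv)
λ = (6.626 × 10^-34 J·s) / (1.67 × 10^-27 kg × 9.084 × 10^6 m/s)
λ = 4.37 × 10^-14 m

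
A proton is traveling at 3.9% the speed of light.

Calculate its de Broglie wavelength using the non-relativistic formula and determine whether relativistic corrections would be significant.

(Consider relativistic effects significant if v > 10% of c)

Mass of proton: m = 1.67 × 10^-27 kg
No, relativistic corrections are not needed.

Using the non-relativistic de Broglie formula λ = h/(mv):

v = 3.9% × c = 1.169 × 10^7 m/s

λ = h/(mv)
λ = (6.626 × 10^-34 J·s) / (1.67 × 10^-27 kg × 1.169 × 10^7 m/s)
λ = 3.39 × 10^-14 m

Since v = 3.9% of c < 10% of c, relativistic corrections are NOT significant and this non-relativistic result is a good approximation.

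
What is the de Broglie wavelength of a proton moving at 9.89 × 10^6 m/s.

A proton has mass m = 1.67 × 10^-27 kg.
4.01 × 10^-14 m

Using the de Broglie relation λ = h/(mv):

λ = h/(mv)
λ = (6.626 × 10^-34 J·s) / (1.67 × 10^-27 kg × 9.89 × 10^6 m/s)
λ = 4.01 × 10^-14 m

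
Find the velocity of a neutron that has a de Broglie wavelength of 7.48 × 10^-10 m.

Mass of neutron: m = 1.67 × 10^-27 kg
5.30 × 10^2 m/s

From the de Broglie relation λ = h/(mv), we solve for v:

v = h/(mλ)
v = (6.626 × 10^-34 J·s) / (1.67 × 10^-27 kg × 7.48 × 10^-10 m)
v = 5.30 × 10^2 m/s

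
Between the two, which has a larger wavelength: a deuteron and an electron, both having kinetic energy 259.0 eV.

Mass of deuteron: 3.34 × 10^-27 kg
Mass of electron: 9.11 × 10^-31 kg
The electron has the longer wavelength.

Using λ = h/√(2mKE):

For deuteron: λ₁ = h/√(2m₁KE) = 1.26 × 10^-12 m
For electron: λ₂ = h/√(2m₂KE) = 7.62 × 10^-11 m

Since λ ∝ 1/√m at constant kinetic energy, the lighter particle has the longer wavelength.

The electron has the longer de Broglie wavelength.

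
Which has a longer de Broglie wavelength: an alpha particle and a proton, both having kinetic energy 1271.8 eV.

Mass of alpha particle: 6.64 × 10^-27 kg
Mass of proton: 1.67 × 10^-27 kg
The proton has the longer wavelength.

Using λ = h/√(2mKE):

For alpha particle: λ₁ = h/√(2m₁KE) = 4.03 × 10^-13 m
For proton: λ₂ = h/√(2m₂KE) = 8.03 × 10^-13 m

Since λ ∝ 1/√m at constant kinetic energy, the lighter particle has the longer wavelength.

The proton has the longer de Broglie wavelength.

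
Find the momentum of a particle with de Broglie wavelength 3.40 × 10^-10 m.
1.95 × 10^-24 kg·m/s

From the de Broglie relation λ = h/p, we solve for p:

p = h/λ
p = (6.626 × 10^-34 J·s) / (3.40 × 10^-10 m)
p = 1.95 × 10^-24 kg·m/s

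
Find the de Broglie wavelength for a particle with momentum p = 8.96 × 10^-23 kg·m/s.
7.40 × 10^-12 m

Using the de Broglie relation λ = h/p:

λ = h/p
λ = (6.626 × 10^-34 J·s) / (8.96 × 10^-23 kg·m/s)
λ = 7.40 × 10^-12 m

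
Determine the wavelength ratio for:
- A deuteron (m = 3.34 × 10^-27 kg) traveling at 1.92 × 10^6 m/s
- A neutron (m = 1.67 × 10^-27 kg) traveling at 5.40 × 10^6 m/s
λ₁/λ₂ = 1.41

Using λ = h/(mv):

λ₁ = h/(m₁v₁) = 1.03 × 10^-13 m
λ₂ = h/(m₂v₂) = 7.35 × 10^-14 m

Ratio λ₁/λ₂ = (m₂v₂)/(m₁v₁)
         = (1.67 × 10^-27 kg × 5.40 × 10^6 m/s) / (3.34 × 10^-27 kg × 1.92 × 10^6 m/s)
         = 1.41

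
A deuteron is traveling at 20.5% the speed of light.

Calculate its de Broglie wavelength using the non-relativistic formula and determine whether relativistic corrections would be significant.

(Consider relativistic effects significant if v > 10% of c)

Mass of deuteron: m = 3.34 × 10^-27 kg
Yes, relativistic corrections are needed.

Using the non-relativistic de Broglie formula λ = h/(mv):

v = 20.5% × c = 6.146 × 10^7 m/s

λ = h/(mv)
λ = (6.626 × 10^-34 J·s) / (3.34 × 10^-27 kg × 6.146 × 10^7 m/s)
λ = 3.23 × 10^-15 m

Since v = 20.5% of c > 10% of c, relativistic corrections ARE significant and the actual wavelength would differ from this non-relativistic estimate.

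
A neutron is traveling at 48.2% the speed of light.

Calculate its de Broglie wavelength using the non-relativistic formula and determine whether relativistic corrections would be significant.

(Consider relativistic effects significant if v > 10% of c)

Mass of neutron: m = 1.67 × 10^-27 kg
Yes, relativistic corrections are needed.

Using the non-relativistic de Broglie formula λ = h/(mv):

v = 48.2% × c = 1.445 × 10^8 m/s

λ = h/(mv)
λ = (6.626 × 10^-34 J·s) / (1.67 × 10^-27 kg × 1.445 × 10^8 m/s)
λ = 2.75 × 10^-15 m

Since v = 48.2% of c > 10% of c, relativistic corrections ARE significant and the actual wavelength would differ from this non-relativistic estimate.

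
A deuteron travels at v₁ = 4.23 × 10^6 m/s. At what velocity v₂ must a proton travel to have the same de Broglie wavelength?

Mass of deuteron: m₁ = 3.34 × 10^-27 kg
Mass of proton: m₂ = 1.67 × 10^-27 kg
v₂ = 8.46 × 10^6 m/s

For equal de Broglie wavelengths: λ₁ = λ₂

h/(m₁v₁) = h/(m₂v₂)
m₁v₁ = m₂v₂
v₂ = v₁ · (m₁/m₂)

v₂ = 4.23 × 10^6 m/s × (3.34 × 10^-27 kg / 1.67 × 10^-27 kg)
v₂ = 8.46 × 10^6 m/s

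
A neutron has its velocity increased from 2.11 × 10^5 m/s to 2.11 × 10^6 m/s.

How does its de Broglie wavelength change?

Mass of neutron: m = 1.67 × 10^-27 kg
The wavelength decreases by a factor of 10.

Using λ = h/(mv):

Initial wavelength: λ₁ = h/(mv₁) = 1.88 × 10^-12 m
Final wavelength: λ₂ = h/(mv₂) = 1.88 × 10^-13 m

Since λ ∝ 1/v, when velocity increases by a factor of 10, the wavelength decreases by a factor of 10.

λ₂/λ₁ = v₁/v₂ = 1/10

The wavelength decreases by a factor of 10.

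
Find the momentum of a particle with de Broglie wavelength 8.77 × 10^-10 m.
7.56 × 10^-25 kg·m/s

From the de Broglie relation λ = h/p, we solve for p:

p = h/λ
p = (6.626 × 10^-34 J·s) / (8.77 × 10^-10 m)
p = 7.56 × 10^-25 kg·m/s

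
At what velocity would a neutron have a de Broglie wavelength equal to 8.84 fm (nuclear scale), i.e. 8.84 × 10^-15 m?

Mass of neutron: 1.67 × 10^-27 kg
4.49 × 10^7 m/s

From λ = h/(mv), solve for v:

v = h/(mλ)
v = (6.626 × 10^-34 J·s) / (1.67 × 10^-27 kg × 8.84 × 10^-15 m)
v = 4.49 × 10^7 m/s

Note: This velocity is 15.0% of the speed of light, so relativistic corrections would be needed for a more accurate calculation.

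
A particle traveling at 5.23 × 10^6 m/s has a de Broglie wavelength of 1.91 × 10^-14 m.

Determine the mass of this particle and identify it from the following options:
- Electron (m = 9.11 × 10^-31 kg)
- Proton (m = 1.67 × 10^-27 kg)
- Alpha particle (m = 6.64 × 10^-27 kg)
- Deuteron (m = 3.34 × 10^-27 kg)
The particle is an alpha particle.

From λ = h/(mv), solve for mass:

m = h/(λv)
m = (6.626 × 10^-34 J·s) / (1.91 × 10^-14 m × 5.23 × 10^6 m/s)
m = 6.63 × 10^-27 kg

Comparing with the listed masses, this is closest to an alpha particle.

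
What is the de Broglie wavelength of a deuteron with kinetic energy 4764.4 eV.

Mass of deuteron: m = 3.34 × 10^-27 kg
2.93 × 10^-13 m

Using λ = h/√(2mKE):

First convert KE to Joules: KE = 4764.4 eV = 7.633 × 10^-16 J

λ = h/√(2mKE)
λ = (6.626 × 10^-34 J·s) / √(2 × 3.34 × 10^-27 kg × 7.633 × 10^-16 J)
λ = 2.93 × 10^-13 m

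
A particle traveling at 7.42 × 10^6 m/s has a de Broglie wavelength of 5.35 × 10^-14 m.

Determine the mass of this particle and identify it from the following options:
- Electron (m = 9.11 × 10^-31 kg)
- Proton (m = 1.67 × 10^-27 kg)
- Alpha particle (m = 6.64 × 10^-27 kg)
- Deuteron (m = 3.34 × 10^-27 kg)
The particle is a proton.

From λ = h/(mv), solve for mass:

m = h/(λv)
m = (6.626 × 10^-34 J·s) / (5.35 × 10^-14 m × 7.42 × 10^6 m/s)
m = 1.67 × 10^-27 kg

Comparing with the listed masses, this is closest to a proton.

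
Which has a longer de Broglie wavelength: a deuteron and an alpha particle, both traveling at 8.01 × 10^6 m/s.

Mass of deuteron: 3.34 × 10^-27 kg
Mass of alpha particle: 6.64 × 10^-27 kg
The deuteron has the longer wavelength.

Using λ = h/(mv), since both particles have the same velocity, the wavelength depends only on mass.

For deuteron: λ₁ = h/(m₁v) = 2.48 × 10^-14 m
For alpha particle: λ₂ = h/(m₂v) = 1.25 × 10^-14 m

Since λ ∝ 1/m at constant velocity, the lighter particle has the longer wavelength.

The deuteron has the longer de Broglie wavelength.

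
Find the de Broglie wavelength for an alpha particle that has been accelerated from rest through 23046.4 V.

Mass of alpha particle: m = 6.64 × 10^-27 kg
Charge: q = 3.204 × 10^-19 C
6.69 × 10^-14 m

When a particle is accelerated through voltage V, it gains kinetic energy KE = qV.

The de Broglie wavelength is then λ = h/√(2mqV):

λ = h/√(2mqV)
λ = (6.626 × 10^-34 J·s) / √(2 × 6.64 × 10^-27 kg × 3.204 × 10^-19 C × 23046.4 V)
λ = 6.69 × 10^-14 m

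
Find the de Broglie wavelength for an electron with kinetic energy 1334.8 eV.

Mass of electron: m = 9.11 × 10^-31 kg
3.36 × 10^-11 m

Using λ = h/√(2mKE):

First convert KE to Joules: KE = 1334.8 eV = 2.139 × 10^-16 J

λ = h/√(2mKE)
λ = (6.626 × 10^-34 J·s) / √(2 × 9.11 × 10^-31 kg × 2.139 × 10^-16 J)
λ = 3.36 × 10^-11 m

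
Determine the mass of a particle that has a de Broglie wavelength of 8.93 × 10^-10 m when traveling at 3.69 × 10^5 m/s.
2.01 × 10^-30 kg

From the de Broglie relation λ = h/(mv), we solve for m:

m = h/(λv)
m = (6.626 × 10^-34 J·s) / (8.93 × 10^-10 m × 3.69 × 10^5 m/s)
m = 2.01 × 10^-30 kg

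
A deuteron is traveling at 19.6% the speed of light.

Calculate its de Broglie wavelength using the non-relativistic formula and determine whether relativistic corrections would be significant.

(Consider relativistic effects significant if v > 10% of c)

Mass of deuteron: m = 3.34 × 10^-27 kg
Yes, relativistic corrections are needed.

Using the non-relativistic de Broglie formula λ = h/(mv):

v = 19.6% × c = 5.876 × 10^7 m/s

λ = h/(mv)
λ = (6.626 × 10^-34 J·s) / (3.34 × 10^-27 kg × 5.876 × 10^7 m/s)
λ = 3.38 × 10^-15 m

Since v = 19.6% of c > 10% of c, relativistic corrections ARE significant and the actual wavelength would differ from this non-relativistic estimate.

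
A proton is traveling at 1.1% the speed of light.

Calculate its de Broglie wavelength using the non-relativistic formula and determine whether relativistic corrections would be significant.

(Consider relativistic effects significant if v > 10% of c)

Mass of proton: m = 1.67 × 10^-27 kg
No, relativistic corrections are not needed.

Using the non-relativistic de Broglie formula λ = h/(mv):

v = 1.1% × c = 3.298 × 10^6 m/s

λ = h/(mv)
λ = (6.626 × 10^-34 J·s) / (1.67 × 10^-27 kg × 3.298 × 10^6 m/s)
λ = 1.20 × 10^-13 m

Since v = 1.1% of c < 10% of c, relativistic corrections are NOT significant and this non-relativistic result is a good approximation.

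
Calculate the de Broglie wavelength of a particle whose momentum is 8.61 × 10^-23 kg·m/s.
7.70 × 10^-12 m

Using the de Broglie relation λ = h/p:

λ = h/p
λ = (6.626 × 10^-34 J·s) / (8.61 × 10^-23 kg·m/s)
λ = 7.70 × 10^-12 m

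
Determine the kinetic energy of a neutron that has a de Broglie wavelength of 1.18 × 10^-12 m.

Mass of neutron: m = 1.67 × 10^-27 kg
9.44 × 10^-17 J (or 589 eV)

From λ = h/√(2mKE), we solve for KE:

λ² = h²/(2mKE)
KE = h²/(2mλ²)
KE = (6.626 × 10^-34 J·s)² / (2 × 1.67 × 10^-27 kg × (1.18 × 10^-12 m)²)
KE = 9.44 × 10^-17 J
KE = 589 eV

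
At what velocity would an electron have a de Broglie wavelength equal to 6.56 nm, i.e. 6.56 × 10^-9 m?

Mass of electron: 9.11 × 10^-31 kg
1.11 × 10^5 m/s

From λ = h/(mv), solve for v:

v = h/(mλ)
v = (6.626 × 10^-34 J·s) / (9.11 × 10^-31 kg × 6.56 × 10^-9 m)
v = 1.11 × 10^5 m/s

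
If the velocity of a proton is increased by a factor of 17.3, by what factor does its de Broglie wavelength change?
The wavelength decreases by a factor of 17.3.

From λ = h/(mv), the wavelength is inversely proportional to velocity:

λ ∝ 1/v

If v → 17.3v, then λ → λ/17.3

When velocity is increased by a factor of 17.3, the wavelength decreases by a factor of 17.3.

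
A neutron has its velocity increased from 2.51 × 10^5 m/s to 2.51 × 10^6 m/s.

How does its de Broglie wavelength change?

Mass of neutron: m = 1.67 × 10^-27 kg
The wavelength decreases by a factor of 10.

Using λ = h/(mv):

Initial wavelength: λ₁ = h/(mv₁) = 1.58 × 10^-12 m
Final wavelength: λ₂ = h/(mv₂) = 1.58 × 10^-13 m

Since λ ∝ 1/v, when velocity increases by a factor of 10, the wavelength decreases by a factor of 10.

λ₂/λ₁ = v₁/v₂ = 1/10

The wavelength decreases by a factor of 10.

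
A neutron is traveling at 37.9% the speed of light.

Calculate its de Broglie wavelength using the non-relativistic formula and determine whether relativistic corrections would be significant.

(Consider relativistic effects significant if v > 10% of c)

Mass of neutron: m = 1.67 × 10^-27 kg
Yes, relativistic corrections are needed.

Using the non-relativistic de Broglie formula λ = h/(mv):

v = 37.9% × c = 1.136 × 10^8 m/s

λ = h/(mv)
λ = (6.626 × 10^-34 J·s) / (1.67 × 10^-27 kg × 1.136 × 10^8 m/s)
λ = 3.49 × 10^-15 m

Since v = 37.9% of c > 10% of c, relativistic corrections ARE significant and the actual wavelength would differ from this non-relativistic estimate.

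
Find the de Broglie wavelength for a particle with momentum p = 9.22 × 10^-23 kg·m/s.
7.19 × 10^-12 m

Using the de Broglie relation λ = h/p:

λ = h/p
λ = (6.626 × 10^-34 J·s) / (9.22 × 10^-23 kg·m/s)
λ = 7.19 × 10^-12 m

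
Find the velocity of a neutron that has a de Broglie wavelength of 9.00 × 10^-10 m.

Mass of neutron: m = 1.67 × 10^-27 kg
4.41 × 10^2 m/s

From the de Broglie relation λ = h/(mv), we solve for v:

v = h/(mλ)
v = (6.626 × 10^-34 J·s) / (1.67 × 10^-27 kg × 9.00 × 10^-10 m)
v = 4.41 × 10^2 m/s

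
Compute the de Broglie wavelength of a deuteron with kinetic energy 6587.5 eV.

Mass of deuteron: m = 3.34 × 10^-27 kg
2.50 × 10^-13 m

Using λ = h/√(2mKE):

First convert KE to Joules: KE = 6587.5 eV = 1.055 × 10^-15 J

λ = h/√(2mKE)
λ = (6.626 × 10^-34 J·s) / √(2 × 3.34 × 10^-27 kg × 1.055 × 10^-15 J)
λ = 2.50 × 10^-13 m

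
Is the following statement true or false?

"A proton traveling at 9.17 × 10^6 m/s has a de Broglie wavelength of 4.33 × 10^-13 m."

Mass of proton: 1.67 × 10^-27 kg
False

The claim is incorrect.

Using λ = h/(mv):
λ = (6.626 × 10^-34 J·s) / (1.67 × 10^-27 kg × 9.17 × 10^6 m/s)
λ = 4.33 × 10^-14 m

The actual wavelength differs from the claimed 4.33 × 10^-13 m.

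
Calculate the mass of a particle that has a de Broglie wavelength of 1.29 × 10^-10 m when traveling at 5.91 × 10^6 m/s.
8.69 × 10^-31 kg

From the de Broglie relation λ = h/(mv), we solve for m:

m = h/(λv)
m = (6.626 × 10^-34 J·s) / (1.29 × 10^-10 m × 5.91 × 10^6 m/s)
m = 8.69 × 10^-31 kg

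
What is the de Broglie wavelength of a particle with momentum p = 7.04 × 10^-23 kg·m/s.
9.41 × 10^-12 m

Using the de Broglie relation λ = h/p:

λ = h/p
λ = (6.626 × 10^-34 J·s) / (7.04 × 10^-23 kg·m/s)
λ = 9.41 × 10^-12 m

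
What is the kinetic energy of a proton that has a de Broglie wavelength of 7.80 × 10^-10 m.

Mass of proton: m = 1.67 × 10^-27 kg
2.16 × 10^-22 J (or 1.35 × 10^-3 eV)

From λ = h/√(2mKE), we solve for KE:

λ² = h²/(2mKE)
KE = h²/(2mλ²)
KE = (6.626 × 10^-34 J·s)² / (2 × 1.67 × 10^-27 kg × (7.80 × 10^-10 m)²)
KE = 2.16 × 10^-22 J
KE = 1.35 × 10^-3 eV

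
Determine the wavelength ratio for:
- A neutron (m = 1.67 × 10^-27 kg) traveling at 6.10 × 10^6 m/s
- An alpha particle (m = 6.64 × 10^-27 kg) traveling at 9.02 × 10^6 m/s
λ₁/λ₂ = 5.88

Using λ = h/(mv):

λ₁ = h/(m₁v₁) = 6.50 × 10^-14 m
λ₂ = h/(m₂v₂) = 1.11 × 10^-14 m

Ratio λ₁/λ₂ = (m₂v₂)/(m₁v₁)
         = (6.64 × 10^-27 kg × 9.02 × 10^6 m/s) / (1.67 × 10^-27 kg × 6.10 × 10^6 m/s)
         = 5.88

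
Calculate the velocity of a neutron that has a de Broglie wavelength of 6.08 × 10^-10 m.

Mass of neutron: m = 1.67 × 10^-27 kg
6.53 × 10^2 m/s

From the de Broglie relation λ = h/(mv), we solve for v:

v = h/(mλ)
v = (6.626 × 10^-34 J·s) / (1.67 × 10^-27 kg × 6.08 × 10^-10 m)
v = 6.53 × 10^2 m/s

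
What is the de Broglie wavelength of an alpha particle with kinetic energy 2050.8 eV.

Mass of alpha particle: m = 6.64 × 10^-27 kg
3.17 × 10^-13 m

Using λ = h/√(2mKE):

First convert KE to Joules: KE = 2050.8 eV = 3.286 × 10^-16 J

λ = h/√(2mKE)
λ = (6.626 × 10^-34 J·s) / √(2 × 6.64 × 10^-27 kg × 3.286 × 10^-16 J)
λ = 3.17 × 10^-13 m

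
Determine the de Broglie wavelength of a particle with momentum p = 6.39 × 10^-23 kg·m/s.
1.04 × 10^-11 m

Using the de Broglie relation λ = h/p:

λ = h/p
λ = (6.626 × 10^-34 J·s) / (6.39 × 10^-23 kg·m/s)
λ = 1.04 × 10^-11 m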